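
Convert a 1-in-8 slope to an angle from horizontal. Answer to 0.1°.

7.1°

tan θ = 1/8 = 0.1250
θ = arctan(0.1250) = 7.13°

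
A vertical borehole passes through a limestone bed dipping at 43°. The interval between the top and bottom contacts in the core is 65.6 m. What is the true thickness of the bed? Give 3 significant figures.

True thickness t = h · cos(dip) = 65.6 × cos 43°
t = 65.6 × 0.7314 = 47.977 m

48.0 m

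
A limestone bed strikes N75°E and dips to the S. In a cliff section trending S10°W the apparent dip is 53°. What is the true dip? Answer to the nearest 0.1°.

55.7°

β = acute angle between strike N75°E and section S10°W = 65°.
tan δ = tan α / sin β = tan 53° / sin 65° = 1.3270 / 0.9063 = 1.4642
true dip = arctan 1.4642 = 55.67°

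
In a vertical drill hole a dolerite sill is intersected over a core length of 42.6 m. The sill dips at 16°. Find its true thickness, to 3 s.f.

True thickness t = h · cos(dip) = 42.6 × cos 16°
t = 42.6 × 0.9613 = 40.950 m

40.9 m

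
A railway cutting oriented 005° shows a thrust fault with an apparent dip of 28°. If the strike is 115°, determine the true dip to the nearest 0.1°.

29.5°

β = acute angle between strike 115° and section 005° = 70°.
tan(true dip) = tan 28° / sin 70° = 0.5658
δ = arctan(0.5658) = 29.50°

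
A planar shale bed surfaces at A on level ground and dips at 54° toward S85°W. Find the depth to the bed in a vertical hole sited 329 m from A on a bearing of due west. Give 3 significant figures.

451 m

The hole lies 5° from the dip direction, so the down-dip offset is 329 × cos 5° = 327.75 m.
Depth = down-dip offset × tan(dip) = 327.75 × tan 54° = 327.75 × 1.3764
Depth = 451.11 m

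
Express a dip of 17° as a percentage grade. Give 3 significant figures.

grade % = 100 × tan 17° = 100 × 0.3057

30.6%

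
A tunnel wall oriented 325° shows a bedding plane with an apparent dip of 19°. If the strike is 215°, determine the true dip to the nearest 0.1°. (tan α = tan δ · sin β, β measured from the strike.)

The section is 70° from the strike.
tan(true dip) = tan 19° / sin 70° = 0.3664
true dip = arctan 0.3664 = 20.12°

20.1°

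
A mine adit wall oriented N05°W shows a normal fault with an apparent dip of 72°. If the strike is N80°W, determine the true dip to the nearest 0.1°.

72.6°

β = acute angle between strike N80°W and section N05°W = 75°.
tan(true dip) = tan 72° / sin 75° = 3.1863
δ = arctan(3.1863) = 72.58°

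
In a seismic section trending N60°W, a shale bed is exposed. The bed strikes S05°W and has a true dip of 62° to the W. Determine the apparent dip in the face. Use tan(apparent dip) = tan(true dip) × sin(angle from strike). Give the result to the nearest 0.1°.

Angle between strike (S05°W) and section (N60°W): β = 65°.
tan(apparent dip) = tan 62° · sin 65° = 1.7045
apparent dip = arctan 1.7045 = 59.60°

59.6°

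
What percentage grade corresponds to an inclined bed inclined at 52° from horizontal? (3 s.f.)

128%

grade % = 100 × tan 52° = 100 × 1.2799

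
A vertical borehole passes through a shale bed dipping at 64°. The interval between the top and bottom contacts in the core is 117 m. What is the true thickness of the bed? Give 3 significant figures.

51.3 m

True thickness t = h · cos(dip) = 117 × cos 64°
t = 117 × 0.4384 = 51.289 m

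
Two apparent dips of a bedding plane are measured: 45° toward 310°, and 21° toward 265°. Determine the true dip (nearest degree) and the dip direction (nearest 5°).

The two traces are lines in the plane: v₁ = (sin 310°·cos 45°, cos 310°·cos 45°, −sin 45°), v₂ = (sin 265°·cos 21°, cos 265°·cos 21°, −sin 21°).
The plane normal is n = v₁ × v₂ ∝ (-0.220, 0.464, 0.467).
True dip = arccos(n_z / |n|) = arccos(0.6728) = 47.7°.
Dip direction = atan2(-0.220, 0.464) = 335° (azimuth of n's horizontal projection).

true dip 48°, dip direction 335°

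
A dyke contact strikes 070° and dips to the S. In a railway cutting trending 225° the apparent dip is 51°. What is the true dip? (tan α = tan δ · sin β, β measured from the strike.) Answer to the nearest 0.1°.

71.1°

β = acute angle between strike 070° and section 225° = 25°.
tan(true dip) = tan 51° / sin 25° = 2.9220
δ = arctan(2.9220) = 71.11°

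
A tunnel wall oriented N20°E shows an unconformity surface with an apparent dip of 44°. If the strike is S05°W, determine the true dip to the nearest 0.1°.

75.0°

The section is 15° from the strike.
tan(true dip) = tan 44° / sin 15° = 3.7311
true dip = arctan 3.7311 = 75.00°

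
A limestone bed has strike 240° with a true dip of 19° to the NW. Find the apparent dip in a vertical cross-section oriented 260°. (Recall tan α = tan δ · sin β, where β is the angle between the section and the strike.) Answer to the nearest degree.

7°

The strike is 240° and the section trends 260°; the acute angle between them is β = 20°.
tan(apparent dip) = tan 19° · sin 20° = 0.1178
α = arctan(0.1178) = 6.72°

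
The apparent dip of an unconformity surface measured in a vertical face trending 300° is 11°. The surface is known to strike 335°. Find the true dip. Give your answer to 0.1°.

18.7°

The section is 35° from the strike.
tan δ = tan α / sin β = tan 11° / sin 35° = 0.1944 / 0.5736 = 0.3389
δ = arctan(0.3389) = 18.72°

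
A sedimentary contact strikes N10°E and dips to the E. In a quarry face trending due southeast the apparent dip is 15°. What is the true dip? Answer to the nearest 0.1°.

18.1°

β = acute angle between strike N10°E and section due southeast = 55°.
tan δ = tan α / sin β = tan 15° / sin 55° = 0.2679 / 0.8192 = 0.3271
true dip = arctan 0.3271 = 18.11°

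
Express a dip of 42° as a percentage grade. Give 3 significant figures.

grade % = 100 × tan 42° = 100 × 0.9004

90.0%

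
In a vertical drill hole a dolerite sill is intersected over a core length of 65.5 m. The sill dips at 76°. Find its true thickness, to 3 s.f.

True thickness t = h · cos(dip) = 65.5 × cos 76°
t = 65.5 × 0.2419 = 15.846 m

15.8 m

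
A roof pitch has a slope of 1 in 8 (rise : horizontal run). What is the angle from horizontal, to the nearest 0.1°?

7.1°

tan θ = 1/8 = 0.1250
θ = arctan(0.1250) = 7.13°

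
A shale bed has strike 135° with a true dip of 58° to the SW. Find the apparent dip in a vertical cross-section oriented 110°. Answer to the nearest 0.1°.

34.1°

The strike is 135° and the section trends 110°; the acute angle between them is β = 25°.
tan(apparent dip) = tan 58° · sin 25° = 0.6763
α = arctan(0.6763) = 34.07°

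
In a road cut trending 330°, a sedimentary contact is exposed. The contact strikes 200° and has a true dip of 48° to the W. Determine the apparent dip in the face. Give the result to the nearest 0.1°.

The strike is 200° and the section trends 330°; the acute angle between them is β = 50°.
tan α = tan 48° × sin 50° = 1.1106 × 0.7660 = 0.8508
apparent dip = arctan 0.8508 = 40.39°

40.4°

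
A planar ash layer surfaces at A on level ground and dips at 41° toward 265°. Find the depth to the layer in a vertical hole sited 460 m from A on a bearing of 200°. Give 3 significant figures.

169 m

The hole lies 65° from the dip direction, so the down-dip offset is 460 × cos 65° = 194.40 m.
Depth = down-dip offset × tan(dip) = 194.40 × tan 41° = 194.40 × 0.8693
Depth = 168.99 m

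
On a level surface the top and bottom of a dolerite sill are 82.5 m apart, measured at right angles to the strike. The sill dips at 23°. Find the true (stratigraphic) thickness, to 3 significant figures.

True thickness t = w · sin(dip) = 82.5 × sin 23°
t = 82.5 × 0.3907 = 32.235 m

32.2 m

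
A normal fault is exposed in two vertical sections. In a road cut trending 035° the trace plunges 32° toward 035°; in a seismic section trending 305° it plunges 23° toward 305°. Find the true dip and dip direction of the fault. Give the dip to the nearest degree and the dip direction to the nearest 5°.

Represent each trace as a vector plunging at its apparent dip toward its trend (east-north-up frame): v₁ = (0.486, 0.695, -0.530), v₂ = (-0.754, 0.528, -0.391).
n = v₁ × v₂ = (0.008, 0.590, 0.781) (taken with n_z > 0).
True dip = arccos(n_z / |n|) = arccos(0.7979) = 37.1°.
The horizontal component of n points toward azimuth atan2(n_x, n_y) = 1°, the dip direction.

true dip 37°, dip direction 000°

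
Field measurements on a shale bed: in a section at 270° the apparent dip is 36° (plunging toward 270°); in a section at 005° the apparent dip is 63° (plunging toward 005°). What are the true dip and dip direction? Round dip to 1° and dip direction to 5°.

true dip 65°, dip direction 340°

Each apparent-dip line lies in the plane. As unit vectors (x east, y north, z up), v₁ plunges 36°→270° and v₂ plunges 63°→005°.
Cross product v₁ × v₂ gives the pole to the plane: n ∝ (-0.266, 0.744, 0.366).
tan δ = √(n_x²+n_y²)/n_z = 0.790/0.366, so δ = 65.2°.
The horizontal component of n points toward azimuth atan2(n_x, n_y) = 340°, the dip direction.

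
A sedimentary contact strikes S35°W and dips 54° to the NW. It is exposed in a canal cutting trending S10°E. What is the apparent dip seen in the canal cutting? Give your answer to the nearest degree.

The strike is S35°W and the section trends S10°E; the acute angle between them is β = 45°.
tan α = tan 54° × sin 45° = 1.3764 × 0.7071 = 0.9732
apparent dip = arctan 0.9732 = 44.22°

44°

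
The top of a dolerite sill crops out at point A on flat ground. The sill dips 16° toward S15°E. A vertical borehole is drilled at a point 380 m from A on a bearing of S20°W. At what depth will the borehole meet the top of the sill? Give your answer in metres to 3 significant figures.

The hole lies 35° from the dip direction, so the down-dip offset is 380 × cos 35° = 311.28 m.
Depth = down-dip offset × tan(dip) = 311.28 × tan 16° = 311.28 × 0.2867
Depth = 89.26 m

89.3 m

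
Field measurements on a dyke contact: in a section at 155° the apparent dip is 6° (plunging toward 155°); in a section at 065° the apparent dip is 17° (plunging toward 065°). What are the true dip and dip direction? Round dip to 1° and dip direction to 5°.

The two traces are lines in the plane: v₁ = (sin 155°·cos 6°, cos 155°·cos 6°, −sin 6°), v₂ = (sin 65°·cos 17°, cos 65°·cos 17°, −sin 17°).
The plane normal is n = v₁ × v₂ ∝ (0.306, 0.032, 0.951).
Dip δ = arctan(|n_h|/n_z) = arctan(0.307/0.951) = 17.9°.
The horizontal component of n points toward azimuth atan2(n_x, n_y) = 84°, the dip direction.

true dip 18°, dip direction 085°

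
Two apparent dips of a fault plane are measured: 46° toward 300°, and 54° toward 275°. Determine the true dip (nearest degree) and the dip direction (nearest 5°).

Each apparent-dip line lies in the plane. As unit vectors (x east, y north, z up), v₁ plunges 46°→300° and v₂ plunges 54°→275°.
Cross product v₁ × v₂ gives the pole to the plane: n ∝ (-0.244, -0.065, 0.173).
True dip = arccos(n_z / |n|) = arccos(0.5638) = 55.7°.
Dip direction = atan2(-0.244, -0.065) = 255° (azimuth of n's horizontal projection).

true dip 56°, dip direction 255°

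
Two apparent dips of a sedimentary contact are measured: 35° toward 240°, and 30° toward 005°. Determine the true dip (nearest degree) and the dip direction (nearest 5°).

true dip 54°, dip direction 300°

Represent each trace as a vector plunging at its apparent dip toward its trend (east-north-up frame): v₁ = (-0.709, -0.410, -0.574), v₂ = (0.075, 0.863, -0.500).
Cross product v₁ × v₂ gives the pole to the plane: n ∝ (-0.700, 0.398, 0.581).
True dip = arccos(n_z / |n|) = arccos(0.5853) = 54.2°.
Dip direction = azimuth of (n_x, n_y) = atan2(-0.700, 0.398) = 300°.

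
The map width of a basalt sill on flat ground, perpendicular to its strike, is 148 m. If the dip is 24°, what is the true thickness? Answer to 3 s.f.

60.2 m

True thickness t = w · sin(dip) = 148 × sin 24°
t = 148 × 0.4067 = 60.197 m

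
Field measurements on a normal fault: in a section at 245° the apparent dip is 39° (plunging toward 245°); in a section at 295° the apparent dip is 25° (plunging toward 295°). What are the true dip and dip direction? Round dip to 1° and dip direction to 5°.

true dip 39°, dip direction 240°

Represent each trace as a vector plunging at its apparent dip toward its trend (east-north-up frame): v₁ = (-0.704, -0.328, -0.629), v₂ = (-0.821, 0.383, -0.423).
n = v₁ × v₂ = (-0.380, -0.219, 0.540) (taken with n_z > 0).
tan δ = √(n_x²+n_y²)/n_z = 0.439/0.540, so δ = 39.1°.
The horizontal component of n points toward azimuth atan2(n_x, n_y) = 240°, the dip direction.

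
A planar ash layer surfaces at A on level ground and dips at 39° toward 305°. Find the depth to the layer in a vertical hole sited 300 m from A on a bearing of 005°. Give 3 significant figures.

121 m

The hole lies 60° from the dip direction, so the down-dip offset is 300 × cos 60° = 150.00 m.
Depth = down-dip offset × tan(dip) = 150.00 × tan 39° = 150.00 × 0.8098
Depth = 121.47 m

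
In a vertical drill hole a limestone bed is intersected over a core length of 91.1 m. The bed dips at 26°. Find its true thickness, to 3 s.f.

True thickness t = h · cos(dip) = 91.1 × cos 26°
t = 91.1 × 0.8988 = 81.880 m

81.9 m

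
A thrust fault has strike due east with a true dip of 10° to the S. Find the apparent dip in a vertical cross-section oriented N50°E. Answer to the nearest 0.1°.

Angle between strike (due east) and section (N50°E): β = 40°.
tan α = tan 10° × sin 40° = 0.1763 × 0.6428 = 0.1133
α = arctan(0.1133) = 6.47°

6.5°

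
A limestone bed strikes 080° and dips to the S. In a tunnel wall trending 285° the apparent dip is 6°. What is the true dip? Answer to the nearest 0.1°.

14.0°

β = acute angle between strike 080° and section 285° = 25°.
tan(true dip) = tan 6° / sin 25° = 0.2487
δ = arctan(0.2487) = 13.97°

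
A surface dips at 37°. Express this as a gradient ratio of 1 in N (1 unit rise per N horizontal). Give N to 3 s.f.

1 in 1.33

1 : N means tan θ = 1/N, so N = 1/tan 37° = 1/0.7536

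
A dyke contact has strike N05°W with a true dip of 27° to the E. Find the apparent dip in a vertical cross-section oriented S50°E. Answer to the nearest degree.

20°

Angle between strike (N05°W) and section (S50°E): β = 45°.
tan(apparent dip) = tan 27° · sin 45° = 0.3603
apparent dip = arctan 0.3603 = 19.81°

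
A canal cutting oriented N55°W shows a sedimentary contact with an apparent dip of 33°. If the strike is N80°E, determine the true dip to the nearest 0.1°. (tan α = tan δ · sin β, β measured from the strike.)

β = acute angle between strike N80°E and section N55°W = 45°.
tan δ = tan α / sin β = tan 33° / sin 45° = 0.6494 / 0.7071 = 0.9184
true dip = arctan 0.9184 = 42.56°

42.6°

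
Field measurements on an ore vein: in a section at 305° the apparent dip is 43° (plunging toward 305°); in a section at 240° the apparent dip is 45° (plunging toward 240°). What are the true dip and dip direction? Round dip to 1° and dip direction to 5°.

Represent each trace as a vector plunging at its apparent dip toward its trend (east-north-up frame): v₁ = (-0.599, 0.419, -0.682), v₂ = (-0.612, -0.354, -0.707).
Cross product v₁ × v₂ gives the pole to the plane: n ∝ (-0.538, -0.006, 0.469).
tan δ = √(n_x²+n_y²)/n_z = 0.538/0.469, so δ = 48.9°.
Dip direction = atan2(-0.538, -0.006) = 269° (azimuth of n's horizontal projection).

true dip 49°, dip direction 270°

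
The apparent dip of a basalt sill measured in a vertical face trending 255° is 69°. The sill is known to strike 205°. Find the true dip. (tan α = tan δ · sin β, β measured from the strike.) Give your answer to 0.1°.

73.6°

β = acute angle between strike 205° and section 255° = 50°.
tan δ = tan α / sin β = tan 69° / sin 50° = 2.6051 / 0.7660 = 3.4007
δ = arctan(3.4007) = 73.61°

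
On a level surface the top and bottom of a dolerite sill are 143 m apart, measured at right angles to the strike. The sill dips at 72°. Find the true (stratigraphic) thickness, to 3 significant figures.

136 m

True thickness t = w · sin(dip) = 143 × sin 72°
t = 143 × 0.9511 = 136.001 m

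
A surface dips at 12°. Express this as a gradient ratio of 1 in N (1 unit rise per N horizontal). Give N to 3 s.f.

1 in 4.70

1 : N means tan θ = 1/N, so N = 1/tan 12° = 1/0.2126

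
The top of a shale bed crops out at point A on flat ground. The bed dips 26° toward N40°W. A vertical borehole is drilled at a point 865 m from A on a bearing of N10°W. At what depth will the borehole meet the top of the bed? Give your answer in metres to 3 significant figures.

The hole lies 30° from the dip direction, so the down-dip offset is 865 × cos 30° = 749.11 m.
Depth = down-dip offset × tan(dip) = 749.11 × tan 26° = 749.11 × 0.4877
Depth = 365.37 m

365 m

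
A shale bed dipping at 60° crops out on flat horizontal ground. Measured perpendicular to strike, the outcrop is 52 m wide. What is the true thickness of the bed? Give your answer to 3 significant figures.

45.0 m

True thickness t = w · sin(dip) = 52 × sin 60°
t = 52 × 0.8660 = 45.033 m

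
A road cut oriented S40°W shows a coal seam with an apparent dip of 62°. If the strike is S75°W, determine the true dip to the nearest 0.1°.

β = acute angle between strike S75°W and section S40°W = 35°.
tan(true dip) = tan 62° / sin 35° = 3.2789
true dip = arctan 3.2789 = 73.04°

73.0°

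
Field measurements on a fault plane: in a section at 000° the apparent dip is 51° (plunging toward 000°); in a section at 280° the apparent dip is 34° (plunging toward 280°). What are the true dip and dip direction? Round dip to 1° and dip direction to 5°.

Each apparent-dip line lies in the plane. As unit vectors (x east, y north, z up), v₁ plunges 51°→000° and v₂ plunges 34°→280°.
The plane normal is n = v₁ × v₂ ∝ (-0.240, 0.634, 0.514).
True dip = arccos(n_z / |n|) = arccos(0.6038) = 52.9°.
The horizontal component of n points toward azimuth atan2(n_x, n_y) = 339°, the dip direction.

true dip 53°, dip direction 340°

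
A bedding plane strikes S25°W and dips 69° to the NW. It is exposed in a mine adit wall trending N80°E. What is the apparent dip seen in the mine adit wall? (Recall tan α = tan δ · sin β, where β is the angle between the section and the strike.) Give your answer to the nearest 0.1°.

64.9°

Angle between strike (S25°W) and section (N80°E): β = 55°.
tan α = tan 69° × sin 55° = 2.6051 × 0.8192 = 2.1340
α = arctan(2.1340) = 64.89°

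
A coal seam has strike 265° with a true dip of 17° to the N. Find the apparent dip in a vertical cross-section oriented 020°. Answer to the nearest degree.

The section lies 65° from the strike.
tan(apparent dip) = tan 17° · sin 65° = 0.2771
α = arctan(0.2771) = 15.49°

15°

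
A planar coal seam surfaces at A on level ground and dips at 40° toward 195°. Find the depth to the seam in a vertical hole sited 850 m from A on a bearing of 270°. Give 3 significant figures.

The hole lies 75° from the dip direction, so the down-dip offset is 850 × cos 75° = 220.00 m.
Depth = down-dip offset × tan(dip) = 220.00 × tan 40° = 220.00 × 0.8391
Depth = 184.60 m

185 m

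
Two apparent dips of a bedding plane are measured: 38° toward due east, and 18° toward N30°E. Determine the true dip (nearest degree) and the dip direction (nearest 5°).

true dip 38°, dip direction 095°

Each apparent-dip line lies in the plane. As unit vectors (x east, y north, z up), v₁ plunges 38°→due east and v₂ plunges 18°→N30°E.
Cross product v₁ × v₂ gives the pole to the plane: n ∝ (0.507, -0.049, 0.649).
tan δ = √(n_x²+n_y²)/n_z = 0.509/0.649, so δ = 38.1°.
The horizontal component of n points toward azimuth atan2(n_x, n_y) = 96°, the dip direction.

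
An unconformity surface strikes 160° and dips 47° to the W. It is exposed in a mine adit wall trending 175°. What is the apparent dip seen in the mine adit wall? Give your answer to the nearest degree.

The section lies 15° from the strike.
tan α = tan 47° × sin 15° = 1.0724 × 0.2588 = 0.2775
apparent dip = arctan 0.2775 = 15.51°

16°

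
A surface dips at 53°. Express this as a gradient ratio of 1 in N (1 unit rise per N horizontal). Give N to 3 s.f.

1 in 0.754

1 : N means tan θ = 1/N, so N = 1/tan 53° = 1/1.3270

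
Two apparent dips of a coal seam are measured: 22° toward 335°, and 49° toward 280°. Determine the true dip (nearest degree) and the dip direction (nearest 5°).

true dip 50°, dip direction 265°

Each apparent-dip line lies in the plane. As unit vectors (x east, y north, z up), v₁ plunges 22°→335° and v₂ plunges 49°→280°.
The plane normal is n = v₁ × v₂ ∝ (-0.592, -0.054, 0.498).
tan δ = √(n_x²+n_y²)/n_z = 0.594/0.498, so δ = 50.0°.
Dip direction = atan2(-0.592, -0.054) = 265° (azimuth of n's horizontal projection).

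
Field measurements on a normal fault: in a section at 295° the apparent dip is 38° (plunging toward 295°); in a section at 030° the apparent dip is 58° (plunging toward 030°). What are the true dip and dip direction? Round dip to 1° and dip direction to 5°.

true dip 62°, dip direction 000°

The two traces are lines in the plane: v₁ = (sin 295°·cos 38°, cos 295°·cos 38°, −sin 38°), v₂ = (sin 30°·cos 58°, cos 30°·cos 58°, −sin 58°).
Cross product v₁ × v₂ gives the pole to the plane: n ∝ (-0.000, 0.769, 0.416).
Dip δ = arctan(|n_h|/n_z) = arctan(0.769/0.416) = 61.6°.
Dip direction = atan2(-0.000, 0.769) = 360° (azimuth of n's horizontal projection).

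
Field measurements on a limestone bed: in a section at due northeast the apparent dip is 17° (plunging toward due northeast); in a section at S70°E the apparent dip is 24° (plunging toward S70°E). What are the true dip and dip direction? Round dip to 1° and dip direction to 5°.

The two traces are lines in the plane: v₁ = (sin 45°·cos 17°, cos 45°·cos 17°, −sin 17°), v₂ = (sin 110°·cos 24°, cos 110°·cos 24°, −sin 24°).
Cross product v₁ × v₂ gives the pole to the plane: n ∝ (0.366, -0.024, 0.792).
Dip δ = arctan(|n_h|/n_z) = arctan(0.367/0.792) = 24.9°.
Dip direction = atan2(0.366, -0.024) = 94° (azimuth of n's horizontal projection).

true dip 25°, dip direction 095°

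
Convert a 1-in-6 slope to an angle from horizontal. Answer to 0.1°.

9.5°

tan θ = 1/6 = 0.1667
θ = arctan(0.1667) = 9.46°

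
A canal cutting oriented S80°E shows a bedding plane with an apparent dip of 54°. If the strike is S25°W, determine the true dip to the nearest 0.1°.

β = acute angle between strike S25°W and section S80°E = 75°.
tan δ = tan α / sin β = tan 54° / sin 75° = 1.3764 / 0.9659 = 1.4249
δ = arctan(1.4249) = 54.94°

54.9°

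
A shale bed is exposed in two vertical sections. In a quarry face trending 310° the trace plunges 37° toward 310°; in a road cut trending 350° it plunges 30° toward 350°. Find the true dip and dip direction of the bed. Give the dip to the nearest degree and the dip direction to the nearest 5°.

true dip 37°, dip direction 310°

Each apparent-dip line lies in the plane. As unit vectors (x east, y north, z up), v₁ plunges 37°→310° and v₂ plunges 30°→350°.
The plane normal is n = v₁ × v₂ ∝ (-0.257, 0.215, 0.445).
True dip = arccos(n_z / |n|) = arccos(0.7986) = 37.0°.
Dip direction = atan2(-0.257, 0.215) = 310° (azimuth of n's horizontal projection).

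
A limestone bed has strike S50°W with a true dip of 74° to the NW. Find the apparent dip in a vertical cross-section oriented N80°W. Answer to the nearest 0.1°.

69.5°

Angle between strike (S50°W) and section (N80°W): β = 50°.
tan(apparent dip) = tan 74° · sin 50° = 2.6715
α = arctan(2.6715) = 69.48°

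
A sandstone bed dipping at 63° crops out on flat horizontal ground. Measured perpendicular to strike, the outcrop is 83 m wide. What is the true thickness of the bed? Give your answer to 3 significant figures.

74.0 m

True thickness t = w · sin(dip) = 83 × sin 63°
t = 83 × 0.8910 = 73.954 m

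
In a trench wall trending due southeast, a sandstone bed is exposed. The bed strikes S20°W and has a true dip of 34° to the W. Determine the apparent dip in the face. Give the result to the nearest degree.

Angle between strike (S20°W) and section (due southeast): β = 65°.
tan α = tan 34° × sin 65° = 0.6745 × 0.9063 = 0.6113
apparent dip = arctan 0.6113 = 31.44°

31°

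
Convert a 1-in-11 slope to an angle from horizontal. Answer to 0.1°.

5.2°

tan θ = 1/11 = 0.0909
θ = arctan(0.0909) = 5.19°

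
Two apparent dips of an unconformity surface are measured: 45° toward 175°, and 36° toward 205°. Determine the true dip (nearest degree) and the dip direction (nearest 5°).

true dip 46°, dip direction 160°

The two traces are lines in the plane: v₁ = (sin 175°·cos 45°, cos 175°·cos 45°, −sin 45°), v₂ = (sin 205°·cos 36°, cos 205°·cos 36°, −sin 36°).
Cross product v₁ × v₂ gives the pole to the plane: n ∝ (0.104, -0.278, 0.286).
tan δ = √(n_x²+n_y²)/n_z = 0.297/0.286, so δ = 46.1°.
Dip direction = atan2(0.104, -0.278) = 159° (azimuth of n's horizontal projection).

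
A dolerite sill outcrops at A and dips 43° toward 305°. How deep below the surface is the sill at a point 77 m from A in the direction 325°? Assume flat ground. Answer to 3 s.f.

67.5 m

The hole lies 20° from the dip direction, so the down-dip offset is 77 × cos 20° = 72.36 m.
Depth = down-dip offset × tan(dip) = 72.36 × tan 43° = 72.36 × 0.9325
Depth = 67.47 m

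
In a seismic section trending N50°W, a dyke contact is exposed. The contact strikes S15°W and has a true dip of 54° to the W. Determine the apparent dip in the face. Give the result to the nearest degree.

51°

Angle between strike (S15°W) and section (N50°W): β = 65°.
tan(apparent dip) = tan 54° · sin 65° = 1.2474
apparent dip = arctan 1.2474 = 51.28°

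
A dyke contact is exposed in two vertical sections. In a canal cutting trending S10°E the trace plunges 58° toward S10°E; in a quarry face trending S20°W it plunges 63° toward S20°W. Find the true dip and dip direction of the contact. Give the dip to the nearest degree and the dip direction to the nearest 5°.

Represent each trace as a vector plunging at its apparent dip toward its trend (east-north-up frame): v₁ = (0.092, -0.522, -0.848), v₂ = (-0.155, -0.427, -0.891).
n = v₁ × v₂ = (-0.103, -0.214, 0.120) (taken with n_z > 0).
Dip δ = arctan(|n_h|/n_z) = arctan(0.237/0.120) = 63.1°.
Dip direction = atan2(-0.103, -0.214) = 206° (azimuth of n's horizontal projection).

true dip 63°, dip direction 205°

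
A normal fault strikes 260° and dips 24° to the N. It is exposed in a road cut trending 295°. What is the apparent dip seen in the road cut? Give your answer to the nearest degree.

The section lies 35° from the strike.
tan(apparent dip) = tan 24° · sin 35° = 0.2554
apparent dip = arctan 0.2554 = 14.33°

14°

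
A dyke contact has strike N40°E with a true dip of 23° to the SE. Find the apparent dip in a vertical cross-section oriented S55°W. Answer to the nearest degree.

The strike is N40°E and the section trends S55°W; the acute angle between them is β = 15°.
tan α = tan 23° × sin 15° = 0.4245 × 0.2588 = 0.1099
α = arctan(0.1099) = 6.27°

6°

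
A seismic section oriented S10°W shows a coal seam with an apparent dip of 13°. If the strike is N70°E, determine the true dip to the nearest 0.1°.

The section is 60° from the strike.
tan δ = tan α / sin β = tan 13° / sin 60° = 0.2309 / 0.8660 = 0.2666
true dip = arctan 0.2666 = 14.93°

14.9°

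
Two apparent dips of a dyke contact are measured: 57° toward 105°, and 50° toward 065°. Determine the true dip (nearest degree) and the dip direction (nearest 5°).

true dip 57°, dip direction 105°

The two traces are lines in the plane: v₁ = (sin 105°·cos 57°, cos 105°·cos 57°, −sin 57°), v₂ = (sin 65°·cos 50°, cos 65°·cos 50°, −sin 50°).
n = v₁ × v₂ = (0.336, -0.086, 0.225) (taken with n_z > 0).
tan δ = √(n_x²+n_y²)/n_z = 0.347/0.225, so δ = 57.0°.
The horizontal component of n points toward azimuth atan2(n_x, n_y) = 104°, the dip direction.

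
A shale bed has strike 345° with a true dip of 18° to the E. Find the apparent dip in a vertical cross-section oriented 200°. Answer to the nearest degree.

Angle between strike (345°) and section (200°): β = 35°.
tan α = tan 18° × sin 35° = 0.3249 × 0.5736 = 0.1864
α = arctan(0.1864) = 10.56°

11°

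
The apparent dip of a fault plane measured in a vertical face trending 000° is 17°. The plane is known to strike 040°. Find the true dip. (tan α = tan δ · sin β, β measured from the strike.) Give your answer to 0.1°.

25.4°

β = acute angle between strike 040° and section 000° = 40°.
tan(true dip) = tan 17° / sin 40° = 0.4756
δ = arctan(0.4756) = 25.44°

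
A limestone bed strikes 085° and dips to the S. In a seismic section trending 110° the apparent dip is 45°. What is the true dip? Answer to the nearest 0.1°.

67.1°

The section is 25° from the strike.
tan δ = tan α / sin β = tan 45° / sin 25° = 1.0000 / 0.4226 = 2.3662
δ = arctan(2.3662) = 67.09°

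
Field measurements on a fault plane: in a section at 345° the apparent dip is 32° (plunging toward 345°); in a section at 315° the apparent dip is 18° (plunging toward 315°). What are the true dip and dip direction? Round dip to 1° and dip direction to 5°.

Each apparent-dip line lies in the plane. As unit vectors (x east, y north, z up), v₁ plunges 32°→345° and v₂ plunges 18°→315°.
The plane normal is n = v₁ × v₂ ∝ (0.103, 0.289, 0.403).
Dip δ = arctan(|n_h|/n_z) = arctan(0.306/0.403) = 37.2°.
The horizontal component of n points toward azimuth atan2(n_x, n_y) = 20°, the dip direction.

true dip 37°, dip direction 020°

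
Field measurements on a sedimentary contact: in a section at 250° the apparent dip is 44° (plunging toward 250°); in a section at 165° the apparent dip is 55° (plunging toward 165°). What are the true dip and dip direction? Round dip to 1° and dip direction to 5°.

The two traces are lines in the plane: v₁ = (sin 250°·cos 44°, cos 250°·cos 44°, −sin 44°), v₂ = (sin 165°·cos 55°, cos 165°·cos 55°, −sin 55°).
Cross product v₁ × v₂ gives the pole to the plane: n ∝ (-0.183, -0.657, 0.411).
tan δ = √(n_x²+n_y²)/n_z = 0.682/0.411, so δ = 58.9°.
Dip direction = atan2(-0.183, -0.657) = 196° (azimuth of n's horizontal projection).

true dip 59°, dip direction 195°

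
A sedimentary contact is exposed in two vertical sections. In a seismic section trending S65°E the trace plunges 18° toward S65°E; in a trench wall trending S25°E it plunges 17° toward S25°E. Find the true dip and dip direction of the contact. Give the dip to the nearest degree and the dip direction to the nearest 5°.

true dip 19°, dip direction 130°

Represent each trace as a vector plunging at its apparent dip toward its trend (east-north-up frame): v₁ = (0.862, -0.402, -0.309), v₂ = (0.404, -0.867, -0.292).
The plane normal is n = v₁ × v₂ ∝ (0.150, -0.127, 0.585).
tan δ = √(n_x²+n_y²)/n_z = 0.197/0.585, so δ = 18.6°.
Dip direction = atan2(0.150, -0.127) = 130° (azimuth of n's horizontal projection).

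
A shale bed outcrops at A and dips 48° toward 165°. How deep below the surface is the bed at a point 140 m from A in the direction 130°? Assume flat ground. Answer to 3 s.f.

The hole lies 35° from the dip direction, so the down-dip offset is 140 × cos 35° = 114.68 m.
Depth = down-dip offset × tan(dip) = 114.68 × tan 48° = 114.68 × 1.1106
Depth = 127.37 m

127 m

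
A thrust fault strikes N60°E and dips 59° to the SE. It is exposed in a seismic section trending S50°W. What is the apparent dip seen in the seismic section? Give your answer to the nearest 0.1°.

16.1°

Angle between strike (N60°E) and section (S50°W): β = 10°.
tan(apparent dip) = tan 59° · sin 10° = 0.2890
α = arctan(0.2890) = 16.12°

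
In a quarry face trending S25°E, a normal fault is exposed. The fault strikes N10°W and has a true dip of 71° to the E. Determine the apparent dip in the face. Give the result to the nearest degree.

37°

Angle between strike (N10°W) and section (S25°E): β = 15°.
tan α = tan 71° × sin 15° = 2.9042 × 0.2588 = 0.7517
α = arctan(0.7517) = 36.93°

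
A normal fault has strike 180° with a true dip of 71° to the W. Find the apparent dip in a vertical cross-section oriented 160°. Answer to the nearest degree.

45°

Angle between strike (180°) and section (160°): β = 20°.
tan α = tan 71° × sin 20° = 2.9042 × 0.3420 = 0.9933
α = arctan(0.9933) = 44.81°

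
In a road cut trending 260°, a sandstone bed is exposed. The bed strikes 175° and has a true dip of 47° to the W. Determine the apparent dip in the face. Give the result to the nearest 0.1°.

The section lies 85° from the strike.
tan(apparent dip) = tan 47° · sin 85° = 1.0683
α = arctan(1.0683) = 46.89°

46.9°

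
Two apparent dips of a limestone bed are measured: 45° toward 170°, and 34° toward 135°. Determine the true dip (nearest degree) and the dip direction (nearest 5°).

Each apparent-dip line lies in the plane. As unit vectors (x east, y north, z up), v₁ plunges 45°→170° and v₂ plunges 34°→135°.
n = v₁ × v₂ = (-0.025, -0.346, 0.336) (taken with n_z > 0).
True dip = arccos(n_z / |n|) = arccos(0.6961) = 45.9°.
Dip direction = atan2(-0.025, -0.346) = 184° (azimuth of n's horizontal projection).

true dip 46°, dip direction 185°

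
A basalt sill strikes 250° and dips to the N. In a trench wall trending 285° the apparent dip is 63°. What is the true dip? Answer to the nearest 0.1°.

β = acute angle between strike 250° and section 285° = 35°.
tan(true dip) = tan 63° / sin 35° = 3.4217
δ = arctan(3.4217) = 73.71°

73.7°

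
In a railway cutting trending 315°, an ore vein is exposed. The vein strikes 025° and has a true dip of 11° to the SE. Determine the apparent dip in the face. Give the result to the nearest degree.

10°

Angle between strike (025°) and section (315°): β = 70°.
tan α = tan 11° × sin 70° = 0.1944 × 0.9397 = 0.1827
apparent dip = arctan 0.1827 = 10.35°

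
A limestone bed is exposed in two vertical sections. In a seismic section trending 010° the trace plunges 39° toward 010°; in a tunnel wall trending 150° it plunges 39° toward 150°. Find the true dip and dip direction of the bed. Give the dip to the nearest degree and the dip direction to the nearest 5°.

true dip 67°, dip direction 080°

The two traces are lines in the plane: v₁ = (sin 10°·cos 39°, cos 10°·cos 39°, −sin 39°), v₂ = (sin 150°·cos 39°, cos 150°·cos 39°, −sin 39°).
Cross product v₁ × v₂ gives the pole to the plane: n ∝ (0.905, 0.160, 0.388).
True dip = arccos(n_z / |n|) = arccos(0.3891) = 67.1°.
Dip direction = atan2(0.905, 0.160) = 80° (azimuth of n's horizontal projection).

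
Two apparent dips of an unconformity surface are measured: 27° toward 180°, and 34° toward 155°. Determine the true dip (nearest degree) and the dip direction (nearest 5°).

The two traces are lines in the plane: v₁ = (sin 180°·cos 27°, cos 180°·cos 27°, −sin 27°), v₂ = (sin 155°·cos 34°, cos 155°·cos 34°, −sin 34°).
The plane normal is n = v₁ × v₂ ∝ (0.157, -0.159, 0.312).
True dip = arccos(n_z / |n|) = arccos(0.8130) = 35.6°.
Dip direction = atan2(0.157, -0.159) = 135° (azimuth of n's horizontal projection).

true dip 36°, dip direction 135°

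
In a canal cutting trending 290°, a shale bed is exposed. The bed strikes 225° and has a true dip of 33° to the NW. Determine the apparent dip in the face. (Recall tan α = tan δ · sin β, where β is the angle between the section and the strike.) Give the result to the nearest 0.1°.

The section lies 65° from the strike.
tan(apparent dip) = tan 33° · sin 65° = 0.5886
apparent dip = arctan 0.5886 = 30.48°

30.5°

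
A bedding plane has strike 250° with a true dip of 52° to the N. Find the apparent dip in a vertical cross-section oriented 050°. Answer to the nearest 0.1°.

The strike is 250° and the section trends 050°; the acute angle between them is β = 20°.
tan α = tan 52° × sin 20° = 1.2799 × 0.3420 = 0.4378
α = arctan(0.4378) = 23.64°

23.6°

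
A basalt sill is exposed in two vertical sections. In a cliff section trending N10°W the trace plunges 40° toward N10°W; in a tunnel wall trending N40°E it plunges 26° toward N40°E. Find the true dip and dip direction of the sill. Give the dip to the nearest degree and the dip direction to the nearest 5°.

Represent each trace as a vector plunging at its apparent dip toward its trend (east-north-up frame): v₁ = (-0.133, 0.754, -0.643), v₂ = (0.578, 0.689, -0.438).
The plane normal is n = v₁ × v₂ ∝ (-0.112, 0.430, 0.527).
tan δ = √(n_x²+n_y²)/n_z = 0.444/0.527, so δ = 40.1°.
Dip direction = azimuth of (n_x, n_y) = atan2(-0.112, 0.430) = 345°.

true dip 40°, dip direction 345°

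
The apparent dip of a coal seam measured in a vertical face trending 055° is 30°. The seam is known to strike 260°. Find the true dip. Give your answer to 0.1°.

β = acute angle between strike 260° and section 055° = 25°.
tan(true dip) = tan 30° / sin 25° = 1.3661
δ = arctan(1.3661) = 53.80°

53.8°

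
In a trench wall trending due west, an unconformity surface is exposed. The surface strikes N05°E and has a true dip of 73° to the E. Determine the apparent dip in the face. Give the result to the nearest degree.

The section lies 85° from the strike.
tan(apparent dip) = tan 73° · sin 85° = 3.2584
apparent dip = arctan 3.2584 = 72.94°

73°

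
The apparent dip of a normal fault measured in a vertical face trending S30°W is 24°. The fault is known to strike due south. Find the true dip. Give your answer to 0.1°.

41.7°

β = acute angle between strike due south and section S30°W = 30°.
tan(true dip) = tan 24° / sin 30° = 0.8905
true dip = arctan 0.8905 = 41.68°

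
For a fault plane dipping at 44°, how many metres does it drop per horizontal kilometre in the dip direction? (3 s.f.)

drop per km = 1000 × tan 44° = 1000 × 0.9657

966 m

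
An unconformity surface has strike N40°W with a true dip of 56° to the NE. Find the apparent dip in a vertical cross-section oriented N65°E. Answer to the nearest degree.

55°

Angle between strike (N40°W) and section (N65°E): β = 75°.
tan α = tan 56° × sin 75° = 1.4826 × 0.9659 = 1.4320
apparent dip = arctan 1.4320 = 55.07°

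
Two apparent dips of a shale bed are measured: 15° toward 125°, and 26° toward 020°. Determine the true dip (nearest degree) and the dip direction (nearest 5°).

Each apparent-dip line lies in the plane. As unit vectors (x east, y north, z up), v₁ plunges 15°→125° and v₂ plunges 26°→020°.
Cross product v₁ × v₂ gives the pole to the plane: n ∝ (0.461, 0.267, 0.839).
Dip δ = arctan(|n_h|/n_z) = arctan(0.533/0.839) = 32.5°.
Dip direction = atan2(0.461, 0.267) = 60° (azimuth of n's horizontal projection).

true dip 32°, dip direction 060°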